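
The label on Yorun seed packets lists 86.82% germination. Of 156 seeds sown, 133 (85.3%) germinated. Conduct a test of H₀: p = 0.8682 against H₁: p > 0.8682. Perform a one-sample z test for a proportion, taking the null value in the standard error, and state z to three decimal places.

z = -0.577

p̂ = 133/156 ≈ 0.852564.
Under H₀, SE = √(0.8682·0.1318/156) = √(0.000733518) = 0.027084.
z = (0.852564 − 0.8682)/0.027084 = -0.015636/0.027084 = -0.577.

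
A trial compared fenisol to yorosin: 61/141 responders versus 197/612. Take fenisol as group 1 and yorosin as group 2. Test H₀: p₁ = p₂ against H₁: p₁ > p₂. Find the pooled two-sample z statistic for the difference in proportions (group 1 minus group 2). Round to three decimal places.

p̂₁ = 61/141 = 0.43262, p̂₂ = 197/612 = 0.32190.
Pooled p̂ = (61+197)/(141+612) = 258/753 = 0.34263.
SE = √(0.225235 × 0.00872619) = 0.04433.
z = (0.43262 − 0.32190)/0.04433 = 0.11072/0.04433 = 2.498.
p-value = P(Z > 2.498) ≈ 0.0063.

z = 2.498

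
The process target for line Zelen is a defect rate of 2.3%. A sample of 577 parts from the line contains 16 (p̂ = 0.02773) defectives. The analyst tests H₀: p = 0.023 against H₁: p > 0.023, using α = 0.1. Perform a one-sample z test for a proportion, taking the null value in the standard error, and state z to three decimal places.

p̂ = 16/577 ≈ 0.02773.
Under H₀, SE = √(0.023·0.977/577) = √(3.89445e-05) = 0.00624.
z = (0.02773 − 0.023)/0.00624 = 0.00473/0.00624 = 0.758.
p-value = P(Z > 0.758) ≈ 0.2243. With α = 0.1, fail to reject H₀.

z = 0.758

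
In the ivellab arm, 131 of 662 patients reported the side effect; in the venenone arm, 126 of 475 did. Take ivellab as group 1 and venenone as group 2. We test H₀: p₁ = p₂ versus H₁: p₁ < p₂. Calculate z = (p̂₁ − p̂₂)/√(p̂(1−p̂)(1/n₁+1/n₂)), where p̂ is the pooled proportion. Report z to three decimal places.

p̂₁ = 131/662 = 0.19789, p̂₂ = 126/475 = 0.26526.
Pooled p̂ = (131+126)/(662+475) = 257/1137 = 0.22603.
SE = √(0.174942 × 0.00361584) = 0.02515.
z = (0.19789 − 0.26526)/0.02515 = -0.06737/0.02515 = -2.679.
p-value = P(Z < -2.679) ≈ 0.0037.

z = -2.679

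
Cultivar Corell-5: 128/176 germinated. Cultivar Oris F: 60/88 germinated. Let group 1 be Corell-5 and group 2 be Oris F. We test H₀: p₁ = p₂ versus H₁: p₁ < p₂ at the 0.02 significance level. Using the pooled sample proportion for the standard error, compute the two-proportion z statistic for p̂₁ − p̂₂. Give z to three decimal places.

p̂₁ = 128/176 ≈ 0.72727, p̂₂ = 60/88 ≈ 0.68182.
Pooled p̂ = (128+60)/(176+88) = 188/264 = 0.71212.
SE = √(0.205005 × 0.0170455) = 0.05911.
z = (0.72727 − 0.68182)/0.05911 = 0.04545/0.05911 = 0.769.
p-value = P(Z < 0.769) ≈ 0.7790. With α = 0.02, fail to reject H₀.

z = 0.769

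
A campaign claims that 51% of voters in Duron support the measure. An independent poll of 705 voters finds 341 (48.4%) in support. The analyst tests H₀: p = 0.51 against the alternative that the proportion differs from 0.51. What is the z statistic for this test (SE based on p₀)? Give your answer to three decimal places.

p̂ = 341/705 = 0.483688.
SE = √(p₀(1−p₀)/n) = √(0.2499/705) = 0.018827.
z = (0.483688 − 0.51)/0.018827 = -0.026312/0.018827 = -1.398.
p-value = 2·P(Z > 1.398) ≈ 0.1622.

z = -1.398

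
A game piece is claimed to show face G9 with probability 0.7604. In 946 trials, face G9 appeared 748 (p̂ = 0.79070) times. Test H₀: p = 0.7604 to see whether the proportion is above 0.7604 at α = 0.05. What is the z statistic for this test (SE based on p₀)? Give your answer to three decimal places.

p̂ = 748/946 = 0.79070.
Standard error under H₀: √(0.7604×0.2396/946) = 0.01388.
z = (0.79070 − 0.7604)/0.01388 = 0.03030/0.01388 = 2.183.
p-value = P(Z > 2.183) ≈ 0.0145; since p < α = 0.05, reject H₀.

z = 2.183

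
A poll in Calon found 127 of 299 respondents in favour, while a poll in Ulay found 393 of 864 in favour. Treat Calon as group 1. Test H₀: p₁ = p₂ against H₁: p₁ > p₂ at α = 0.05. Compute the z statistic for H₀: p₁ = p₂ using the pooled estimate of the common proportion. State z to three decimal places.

p̂₁ = 127/299 = 0.42475, p̂₂ = 393/864 = 0.45486.
Pooled p̂ = (127+393)/(299+864) = 520/1163 = 0.44712.
SE = √(p̂(1−p̂)(1/n₁+1/n₂)) = √(0.44712·0.55288·0.00450189) = √(0.00111288) = 0.03336.
z = (0.42475 − 0.45486)/0.03336 = -0.03011/0.03336 = -0.903.
p-value = P(Z > -0.903) ≈ 0.8166. With α = 0.05, fail to reject H₀.

z = -0.903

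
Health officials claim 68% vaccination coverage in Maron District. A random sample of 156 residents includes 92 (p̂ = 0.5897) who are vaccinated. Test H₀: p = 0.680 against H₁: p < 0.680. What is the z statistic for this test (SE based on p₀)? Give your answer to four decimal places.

z = -2.4166

p̂ = 92/156 ≈ 0.589744.
Under H₀, SE = √(0.68·0.32/156) = √(0.00139487) = 0.037348.
z = (0.589744 − 0.68)/0.037348 = -0.090256/0.037348 = -2.4166.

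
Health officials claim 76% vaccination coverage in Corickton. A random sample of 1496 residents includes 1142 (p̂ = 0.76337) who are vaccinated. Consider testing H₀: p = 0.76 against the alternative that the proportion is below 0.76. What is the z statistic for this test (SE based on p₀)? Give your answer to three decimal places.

p̂ = 1142/1496 ≈ 0.76337.
Standard error under H₀: √(0.76×0.24/1496) = 0.01104.
z = (0.76337 − 0.76)/0.01104 = 0.00337/0.01104 = 0.305.

z = 0.305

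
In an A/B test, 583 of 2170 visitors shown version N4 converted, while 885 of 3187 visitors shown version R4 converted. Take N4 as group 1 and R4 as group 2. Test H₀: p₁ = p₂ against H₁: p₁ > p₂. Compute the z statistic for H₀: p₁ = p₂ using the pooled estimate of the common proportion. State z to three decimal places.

p̂₁ = 583/2170 ≈ 0.268664, p̂₂ = 885/3187 ≈ 0.277691.
Pooled p̂ = (583+885)/(2170+3187) = 1468/5357 = 0.274034.
SE = √(p̂(1−p̂)(1/n₁+1/n₂)) = √(0.274034·0.725966·0.000774604) = √(0.000154099) = 0.012414.
z = (0.268664 − 0.277691)/0.012414 = -0.009027/0.012414 = -0.727.

z = -0.727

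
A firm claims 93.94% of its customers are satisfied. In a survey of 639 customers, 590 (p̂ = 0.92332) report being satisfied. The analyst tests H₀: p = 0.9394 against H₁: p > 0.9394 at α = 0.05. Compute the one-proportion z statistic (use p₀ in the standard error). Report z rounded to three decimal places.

z = -1.704

p̂ = 590/639 ≈ 0.923318.
SE = √(p₀(1−p₀)/n) = √(0.056928/639) = 0.009439.
z = (0.923318 − 0.9394)/0.009439 = -0.016082/0.009439 = -1.704.
p-value = P(Z > -1.704) ≈ 0.9558; since p > α = 0.05, fail to reject H₀.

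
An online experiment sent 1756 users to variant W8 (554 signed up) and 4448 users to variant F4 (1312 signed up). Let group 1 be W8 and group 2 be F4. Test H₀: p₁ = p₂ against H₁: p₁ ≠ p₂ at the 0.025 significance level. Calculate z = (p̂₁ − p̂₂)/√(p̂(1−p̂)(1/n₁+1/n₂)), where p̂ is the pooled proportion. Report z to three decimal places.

p̂₁ = 554/1756 ≈ 0.315490, p̂₂ = 1312/4448 ≈ 0.294964.
Pooled p̂ = (554+1312)/(1756+4448) = 1866/6204 = 0.300774.
SE = √(p̂(1−p̂)(1/n₁+1/n₂)) = √(0.300774·0.699226·0.000794296) = √(0.000167048) = 0.012925.
z = (0.315490 − 0.294964)/0.012925 = 0.020526/0.012925 = 1.588.
p-value = 2·P(Z > 1.588) ≈ 0.1123, so at α = 0.025 we fail to reject H₀.

z = 1.588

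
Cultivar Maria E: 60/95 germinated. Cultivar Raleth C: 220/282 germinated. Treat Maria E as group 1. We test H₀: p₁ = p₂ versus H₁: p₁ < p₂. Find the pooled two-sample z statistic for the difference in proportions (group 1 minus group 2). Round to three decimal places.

p̂₁ = 60/95 ≈ 0.63158, p̂₂ = 220/282 ≈ 0.78014.
Pooled p̂ = (60+220)/(95+282) = 280/377 = 0.74271.
SE = √(0.191094 × 0.0140724) = 0.05186.
z = (0.63158 − 0.78014)/0.05186 = -0.14856/0.05186 = -2.865.
p-value = P(Z < -2.865) ≈ 0.0021.

z = -2.865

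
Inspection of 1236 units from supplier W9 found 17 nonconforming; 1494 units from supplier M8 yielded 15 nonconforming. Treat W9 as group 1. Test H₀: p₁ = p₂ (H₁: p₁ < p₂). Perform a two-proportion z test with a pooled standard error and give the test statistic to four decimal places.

p̂₁ = 17/1236 = 0.0137540, p̂₂ = 15/1494 = 0.0100402.
Pooled p̂ = (17+15)/(1236+1494) = 32/2730 = 0.0117216.
SE = √(0.0115842 × 0.00147841) = 0.0041384.
z = (0.0137540 − 0.0100402)/0.0041384 = 0.0037138/0.0041384 = 0.8974.
p-value = P(Z < 0.897) ≈ 0.8153.

z = 0.8974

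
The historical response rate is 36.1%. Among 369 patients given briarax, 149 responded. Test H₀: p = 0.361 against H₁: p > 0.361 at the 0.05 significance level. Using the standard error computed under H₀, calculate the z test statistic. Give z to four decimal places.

p̂ = 149/369 ≈ 0.403794.
Standard error under H₀: √(0.361×0.639/369) = 0.025003.
z = (0.403794 − 0.361)/0.025003 = 0.042794/0.025003 = 1.7116.
p-value = P(Z > 1.712) ≈ 0.0435. With α = 0.05, reject H₀.

z = 1.7116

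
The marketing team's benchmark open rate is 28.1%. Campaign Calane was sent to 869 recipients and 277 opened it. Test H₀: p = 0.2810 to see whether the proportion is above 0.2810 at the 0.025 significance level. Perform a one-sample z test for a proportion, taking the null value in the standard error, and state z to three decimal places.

z = 2.476

p̂ = 277/869 ≈ 0.31876.
Under H₀, SE = √(0.281·0.719/869) = √(0.000232496) = 0.01525.
z = (0.31876 − 0.281)/0.01525 = 0.03776/0.01525 = 2.476.
p-value = P(Z > 2.476) ≈ 0.0066, so at α = 0.025 we reject H₀.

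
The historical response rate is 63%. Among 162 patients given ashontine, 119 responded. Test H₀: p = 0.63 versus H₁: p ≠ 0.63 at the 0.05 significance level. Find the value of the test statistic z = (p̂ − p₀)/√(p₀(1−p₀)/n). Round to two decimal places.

p̂ = 119/162 ≈ 0.7346.
Standard error under H₀: √(0.63×0.37/162) = 0.0379.
z = (0.7346 − 0.63)/0.0379 = 0.1046/0.0379 = 2.76.
p-value = 2·P(Z > 2.757) ≈ 0.0058, so at α = 0.05 we reject H₀.

z = 2.76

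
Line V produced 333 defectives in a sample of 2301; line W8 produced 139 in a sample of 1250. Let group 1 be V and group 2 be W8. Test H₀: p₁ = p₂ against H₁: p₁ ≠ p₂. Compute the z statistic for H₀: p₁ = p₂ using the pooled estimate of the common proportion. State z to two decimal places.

p̂₁ = 333/2301 ≈ 0.14472, p̂₂ = 139/1250 ≈ 0.11120.
Pooled p̂ = (333+139)/(2301+1250) = 472/3551 = 0.13292.
SE = √(0.115252 × 0.00123459) = 0.01193.
z = (0.14472 − 0.11120)/0.01193 = 0.03352/0.01193 = 2.81.
p-value = 2·P(Z > 2.810) ≈ 0.0050.

z = 2.81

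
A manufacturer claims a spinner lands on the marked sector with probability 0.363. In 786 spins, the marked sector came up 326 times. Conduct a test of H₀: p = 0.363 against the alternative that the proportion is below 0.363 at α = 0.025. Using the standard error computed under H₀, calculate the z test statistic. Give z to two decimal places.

z = 3.02

p̂ = 326/786 = 0.41476.
Standard error under H₀: √(0.363×0.637/786) = 0.01715.
z = (0.41476 − 0.363)/0.01715 = 0.05176/0.01715 = 3.02.
p-value = P(Z < 3.018) ≈ 0.9987, so at α = 0.025 we fail to reject H₀.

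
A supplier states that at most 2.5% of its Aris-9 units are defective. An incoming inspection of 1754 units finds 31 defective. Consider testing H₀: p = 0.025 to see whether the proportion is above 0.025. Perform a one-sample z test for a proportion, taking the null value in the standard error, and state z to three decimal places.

z = -1.965

p̂ = 31/1754 = 0.01767.
Standard error under H₀: √(0.025×0.975/1754) = 0.00373.
z = (0.01767 − 0.025)/0.00373 = -0.00733/0.00373 = -1.965.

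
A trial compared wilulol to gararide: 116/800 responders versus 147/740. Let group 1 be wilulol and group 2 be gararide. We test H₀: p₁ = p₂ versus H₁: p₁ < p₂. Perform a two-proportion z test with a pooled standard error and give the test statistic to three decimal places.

p̂₁ = 116/800 = 0.145000, p̂₂ = 147/740 = 0.198649.
Pooled p̂ = (116+147)/(800+740) = 263/1540 = 0.170779.
SE = √(0.141614 × 0.00260135) = 0.019193.
z = (0.145000 − 0.198649)/0.019193 = -0.053649/0.019193 = -2.795.

z = -2.795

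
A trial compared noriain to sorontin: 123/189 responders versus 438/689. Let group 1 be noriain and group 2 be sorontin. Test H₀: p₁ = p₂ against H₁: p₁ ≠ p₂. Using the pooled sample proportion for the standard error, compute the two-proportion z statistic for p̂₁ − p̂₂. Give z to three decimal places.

p̂₁ = 123/189 = 0.65079, p̂₂ = 438/689 = 0.63570.
Pooled p̂ = (123+438)/(189+689) = 561/878 = 0.63895.
SE = √(0.230692 × 0.00674238) = 0.03944.
z = (0.65079 − 0.63570)/0.03944 = 0.01509/0.03944 = 0.383.
p-value = 2·P(Z > 0.383) ≈ 0.7020.

z = 0.383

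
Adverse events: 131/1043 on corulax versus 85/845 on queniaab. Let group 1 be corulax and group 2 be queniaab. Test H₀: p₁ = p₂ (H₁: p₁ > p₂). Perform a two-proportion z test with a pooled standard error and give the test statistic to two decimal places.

z = 1.70

p̂₁ = 131/1043 ≈ 0.1256, p̂₂ = 85/845 ≈ 0.1006.
Pooled p̂ = (131+85)/(1043+845) = 216/1888 = 0.1144.
SE = √(p̂(1−p̂)(1/n₁+1/n₂)) = √(0.1144·0.8856·0.0021422) = √(0.000217044) = 0.0147.
z = (0.1256 − 0.1006)/0.0147 = 0.0250/0.0147 = 1.70.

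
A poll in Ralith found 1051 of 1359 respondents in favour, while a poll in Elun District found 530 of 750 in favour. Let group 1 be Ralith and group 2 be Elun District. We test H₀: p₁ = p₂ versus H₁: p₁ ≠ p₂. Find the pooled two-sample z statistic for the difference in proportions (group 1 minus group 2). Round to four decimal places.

z = 3.3845

p̂₁ = 1051/1359 = 0.7733628, p̂₂ = 530/750 = 0.7066667.
Pooled p̂ = (1051+530)/(1359+750) = 1581/2109 = 0.7496444.
SE = √(p̂(1−p̂)(1/n₁+1/n₂)) = √(0.7496444·0.2503556·0.00206917) = √(0.000388337) = 0.0197063.
z = (0.7733628 − 0.7066667)/0.0197063 = 0.0666961/0.0197063 = 3.3845.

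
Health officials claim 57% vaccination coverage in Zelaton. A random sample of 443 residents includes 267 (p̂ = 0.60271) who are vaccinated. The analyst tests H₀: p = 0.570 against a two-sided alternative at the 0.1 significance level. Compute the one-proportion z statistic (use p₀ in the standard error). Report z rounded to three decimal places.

p̂ = 267/443 = 0.60271.
Under H₀, SE = √(0.57·0.43/443) = √(0.000553273) = 0.02352.
z = (0.60271 − 0.57)/0.02352 = 0.03271/0.02352 = 1.391.
p-value = 2·P(Z > 1.391) ≈ 0.1644. With α = 0.1, fail to reject H₀.

z = 1.391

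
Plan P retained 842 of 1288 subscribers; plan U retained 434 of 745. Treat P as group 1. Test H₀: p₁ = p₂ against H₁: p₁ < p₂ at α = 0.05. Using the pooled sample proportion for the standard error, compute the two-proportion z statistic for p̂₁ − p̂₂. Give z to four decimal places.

p̂₁ = 842/1288 = 0.653727, p̂₂ = 434/745 = 0.582550.
Pooled p̂ = (842+434)/(1288+745) = 1276/2033 = 0.627644.
SE = √(p̂(1−p̂)(1/n₁+1/n₂)) = √(0.627644·0.372356·0.00211868) = √(0.00049515) = 0.022252.
z = (0.653727 − 0.582550)/0.022252 = 0.071177/0.022252 = 3.1987.
p-value = P(Z < 3.199) ≈ 0.9993. With α = 0.05, fail to reject H₀.

z = 3.1987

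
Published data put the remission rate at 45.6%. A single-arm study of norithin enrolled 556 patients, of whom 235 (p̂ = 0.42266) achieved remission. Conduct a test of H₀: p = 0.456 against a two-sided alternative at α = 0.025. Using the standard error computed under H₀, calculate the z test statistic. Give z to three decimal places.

z = -1.578

p̂ = 235/556 = 0.422662.
Under H₀, SE = √(0.456·0.544/556) = √(0.000446158) = 0.021122.
z = (0.422662 − 0.456)/0.021122 = -0.033338/0.021122 = -1.578.
Two-sided p-value ≈ 2·Φ(−1.578) = 0.1145. With α = 0.025, fail to reject H₀.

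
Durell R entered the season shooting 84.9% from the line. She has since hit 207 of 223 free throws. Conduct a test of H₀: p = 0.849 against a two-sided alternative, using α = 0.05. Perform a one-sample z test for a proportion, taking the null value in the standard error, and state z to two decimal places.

p̂ = 207/223 = 0.928251.
SE = √(p₀(1−p₀)/n) = √(0.1282/223) = 0.023977.
z = (0.928251 − 0.849)/0.023977 = 0.079251/0.023977 = 3.31.
Two-sided p-value ≈ 2·Φ(−3.305) = 0.0009. With α = 0.05, reject H₀.

z = 3.31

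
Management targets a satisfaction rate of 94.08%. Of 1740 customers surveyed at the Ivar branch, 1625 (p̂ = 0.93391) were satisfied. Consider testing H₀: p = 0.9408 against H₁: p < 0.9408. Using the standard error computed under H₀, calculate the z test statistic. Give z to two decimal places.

z = -1.22

p̂ = 1625/1740 ≈ 0.93391.
Standard error under H₀: √(0.9408×0.0592/1740) = 0.00566.
z = (0.93391 − 0.9408)/0.00566 = -0.00689/0.00566 = -1.22.
p-value = P(Z < -1.218) ≈ 0.1116.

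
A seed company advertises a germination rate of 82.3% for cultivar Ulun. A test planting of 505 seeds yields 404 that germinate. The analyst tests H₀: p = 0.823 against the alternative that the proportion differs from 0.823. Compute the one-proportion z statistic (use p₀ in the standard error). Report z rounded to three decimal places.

z = -1.354

p̂ = 404/505 ≈ 0.800000.
SE = √(p₀(1−p₀)/n) = √(0.14567/505) = 0.016984.
z = (0.800000 − 0.823)/0.016984 = -0.023000/0.016984 = -1.354.
Two-sided p-value ≈ 2·Φ(−1.354) = 0.1757.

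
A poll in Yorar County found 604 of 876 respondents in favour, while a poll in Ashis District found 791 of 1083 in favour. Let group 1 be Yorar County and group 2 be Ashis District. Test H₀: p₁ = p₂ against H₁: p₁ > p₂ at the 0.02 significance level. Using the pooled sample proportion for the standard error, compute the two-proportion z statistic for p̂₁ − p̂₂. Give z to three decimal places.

z = -1.987

p̂₁ = 604/876 ≈ 0.689498, p̂₂ = 791/1083 ≈ 0.730379.
Pooled p̂ = (604+791)/(876+1083) = 1395/1959 = 0.712098.
SE = √(p̂(1−p̂)(1/n₁+1/n₂)) = √(0.712098·0.287902·0.00206491) = √(0.000423337) = 0.020575.
z = (0.689498 − 0.730379)/0.020575 = -0.040881/0.020575 = -1.987.
p-value = P(Z > -1.987) ≈ 0.9765, so at α = 0.02 we fail to reject H₀.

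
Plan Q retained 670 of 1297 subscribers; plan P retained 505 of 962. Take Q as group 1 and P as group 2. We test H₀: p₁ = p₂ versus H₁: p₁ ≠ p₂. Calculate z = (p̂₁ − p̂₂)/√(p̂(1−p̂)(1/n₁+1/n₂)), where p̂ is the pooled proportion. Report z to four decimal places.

z = -0.3938

p̂₁ = 670/1297 = 0.516577, p̂₂ = 505/962 = 0.524948.
Pooled p̂ = (670+505)/(1297+962) = 1175/2259 = 0.520142.
SE = √(p̂(1−p̂)(1/n₁+1/n₂)) = √(0.520142·0.479858·0.00181051) = √(0.000451893) = 0.021258.
z = (0.516577 − 0.524948)/0.021258 = -0.008371/0.021258 = -0.3938.
p-value = 2·P(Z > 0.394) ≈ 0.6937.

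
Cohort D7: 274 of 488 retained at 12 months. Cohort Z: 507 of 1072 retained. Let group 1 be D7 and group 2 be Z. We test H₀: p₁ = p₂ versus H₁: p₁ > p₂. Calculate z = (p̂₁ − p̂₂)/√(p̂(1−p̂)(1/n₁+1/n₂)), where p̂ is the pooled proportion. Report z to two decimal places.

p̂₁ = 274/488 = 0.56148, p̂₂ = 507/1072 = 0.47295.
Pooled p̂ = (274+507)/(488+1072) = 781/1560 = 0.50064.
SE = √(0.25 × 0.00298202) = 0.02730.
z = (0.56148 − 0.47295)/0.02730 = 0.08853/0.02730 = 3.24.
p-value = P(Z > 3.242) ≈ 0.0006.

z = 3.24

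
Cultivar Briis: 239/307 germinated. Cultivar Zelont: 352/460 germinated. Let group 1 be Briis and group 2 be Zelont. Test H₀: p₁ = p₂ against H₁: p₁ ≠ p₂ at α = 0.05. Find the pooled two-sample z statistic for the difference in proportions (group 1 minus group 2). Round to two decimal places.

p̂₁ = 239/307 ≈ 0.7785, p̂₂ = 352/460 ≈ 0.7652.
Pooled p̂ = (239+352)/(307+460) = 591/767 = 0.7705.
SE = √(p̂(1−p̂)(1/n₁+1/n₂)) = √(0.7705·0.2295·0.00543124) = √(0.000960304) = 0.0310.
z = (0.7785 − 0.7652)/0.0310 = 0.0133/0.0310 = 0.43.
Two-sided p-value ≈ 2·Φ(−0.429) = 0.6682. With α = 0.05, fail to reject H₀.

z = 0.43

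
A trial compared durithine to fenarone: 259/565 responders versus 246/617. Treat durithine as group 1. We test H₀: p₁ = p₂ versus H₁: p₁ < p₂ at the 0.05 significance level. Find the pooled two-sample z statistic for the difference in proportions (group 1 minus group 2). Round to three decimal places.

z = 2.073

p̂₁ = 259/565 ≈ 0.45841, p̂₂ = 246/617 ≈ 0.39870.
Pooled p̂ = (259+246)/(565+617) = 505/1182 = 0.42724.
SE = √(0.244706 × 0.00339066) = 0.02880.
z = (0.45841 − 0.39870)/0.02880 = 0.05971/0.02880 = 2.073.
p-value = P(Z < 2.073) ≈ 0.9809; since p > α = 0.05, fail to reject H₀.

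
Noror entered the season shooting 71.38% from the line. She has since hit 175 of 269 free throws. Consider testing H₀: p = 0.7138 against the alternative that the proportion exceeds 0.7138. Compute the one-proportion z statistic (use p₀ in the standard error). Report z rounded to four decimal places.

z = -2.2949

p̂ = 175/269 = 0.650558.
Standard error under H₀: √(0.7138×0.2862/269) = 0.027558.
z = (0.650558 − 0.7138)/0.027558 = -0.063242/0.027558 = -2.2949.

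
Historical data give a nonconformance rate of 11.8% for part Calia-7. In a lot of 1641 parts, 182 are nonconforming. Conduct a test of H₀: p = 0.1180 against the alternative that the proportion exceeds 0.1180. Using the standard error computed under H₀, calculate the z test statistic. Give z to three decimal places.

p̂ = 182/1641 = 0.11091.
Standard error under H₀: √(0.118×0.882/1641) = 0.00796.
z = (0.11091 − 0.118)/0.00796 = -0.00709/0.00796 = -0.891.

z = -0.891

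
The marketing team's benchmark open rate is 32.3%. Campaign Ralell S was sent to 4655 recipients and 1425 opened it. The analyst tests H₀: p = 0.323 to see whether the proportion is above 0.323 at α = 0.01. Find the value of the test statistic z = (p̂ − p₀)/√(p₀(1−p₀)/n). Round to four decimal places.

p̂ = 1425/4655 = 0.306122.
Standard error under H₀: √(0.323×0.677/4655) = 0.006854.
z = (0.306122 − 0.323)/0.006854 = -0.016878/0.006854 = -2.4625.
p-value = P(Z > -2.462) ≈ 0.9931; since p > α = 0.01, fail to reject H₀.

z = -2.4625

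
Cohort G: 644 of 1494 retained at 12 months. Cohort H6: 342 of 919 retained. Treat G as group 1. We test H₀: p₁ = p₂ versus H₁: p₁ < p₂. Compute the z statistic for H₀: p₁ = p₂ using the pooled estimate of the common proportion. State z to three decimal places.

p̂₁ = 644/1494 ≈ 0.43106, p̂₂ = 342/919 ≈ 0.37214.
Pooled p̂ = (644+342)/(1494+919) = 986/2413 = 0.40862.
SE = √(p̂(1−p̂)(1/n₁+1/n₂)) = √(0.40862·0.59138·0.00175748) = √(0.000424695) = 0.02061.
z = (0.43106 − 0.37214)/0.02061 = 0.05892/0.02061 = 2.859.

z = 2.859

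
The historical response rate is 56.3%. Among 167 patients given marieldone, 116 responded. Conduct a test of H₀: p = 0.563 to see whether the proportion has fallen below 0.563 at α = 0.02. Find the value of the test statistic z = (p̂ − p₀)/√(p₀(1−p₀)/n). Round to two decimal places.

z = 3.43

p̂ = 116/167 = 0.6946.
SE = √(p₀(1−p₀)/n) = √(0.24603/167) = 0.0384.
z = (0.6946 − 0.563)/0.0384 = 0.1316/0.0384 = 3.43.
p-value = P(Z < 3.429) ≈ 0.9997, so at α = 0.02 we fail to reject H₀.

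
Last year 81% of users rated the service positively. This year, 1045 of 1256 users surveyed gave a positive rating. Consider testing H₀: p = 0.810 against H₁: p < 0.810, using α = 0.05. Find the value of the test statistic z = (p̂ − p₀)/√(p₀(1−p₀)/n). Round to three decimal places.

p̂ = 1045/1256 = 0.83201.
Under H₀, SE = √(0.81·0.19/1256) = √(0.000122532) = 0.01107.
z = (0.83201 − 0.81)/0.01107 = 0.02201/0.01107 = 1.988.
p-value = P(Z < 1.988) ≈ 0.9766; since p > α = 0.05, fail to reject H₀.

z = 1.988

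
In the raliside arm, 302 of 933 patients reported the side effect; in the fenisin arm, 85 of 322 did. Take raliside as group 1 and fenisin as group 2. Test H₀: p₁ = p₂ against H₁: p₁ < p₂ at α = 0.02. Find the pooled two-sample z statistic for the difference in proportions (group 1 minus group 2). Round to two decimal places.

z = 2.00

p̂₁ = 302/933 ≈ 0.3237, p̂₂ = 85/322 ≈ 0.2640.
Pooled p̂ = (302+85)/(933+322) = 387/1255 = 0.3084.
SE = √(0.213277 × 0.0041774) = 0.0298.
z = (0.3237 − 0.2640)/0.0298 = 0.0597/0.0298 = 2.00.
p-value = P(Z < 2.000) ≈ 0.9773. With α = 0.02, fail to reject H₀.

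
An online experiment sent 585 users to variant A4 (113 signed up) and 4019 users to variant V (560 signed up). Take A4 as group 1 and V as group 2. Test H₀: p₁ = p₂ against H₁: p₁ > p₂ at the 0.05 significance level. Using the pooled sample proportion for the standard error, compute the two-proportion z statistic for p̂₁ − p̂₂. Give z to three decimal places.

z = 3.443

p̂₁ = 113/585 = 0.19316, p̂₂ = 560/4019 = 0.13934.
Pooled p̂ = (113+560)/(585+4019) = 673/4604 = 0.14618.
SE = √(0.124809 × 0.00195822) = 0.01563.
z = (0.19316 − 0.13934)/0.01563 = 0.05382/0.01563 = 3.443.
p-value = P(Z > 3.443) ≈ 0.0003, so at α = 0.05 we reject H₀.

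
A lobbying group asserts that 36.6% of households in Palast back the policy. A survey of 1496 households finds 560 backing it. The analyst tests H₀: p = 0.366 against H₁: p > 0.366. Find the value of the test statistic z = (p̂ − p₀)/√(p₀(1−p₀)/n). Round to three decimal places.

z = 0.669

p̂ = 560/1496 = 0.37433.
Under H₀, SE = √(0.366·0.634/1496) = √(0.00015511) = 0.01245.
z = (0.37433 − 0.366)/0.01245 = 0.00833/0.01245 = 0.669.
p-value = P(Z > 0.669) ≈ 0.2518.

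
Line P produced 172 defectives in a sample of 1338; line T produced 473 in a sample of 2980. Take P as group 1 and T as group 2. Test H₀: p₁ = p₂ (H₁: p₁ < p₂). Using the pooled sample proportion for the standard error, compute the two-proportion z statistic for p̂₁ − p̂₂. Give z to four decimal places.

p̂₁ = 172/1338 ≈ 0.1285501, p̂₂ = 473/2980 ≈ 0.1587248.
Pooled p̂ = (172+473)/(1338+2980) = 645/4318 = 0.1493747.
SE = √(p̂(1−p̂)(1/n₁+1/n₂)) = √(0.1493747·0.8506253·0.00108295) = √(0.000137602) = 0.0117304.
z = (0.1285501 − 0.1587248)/0.0117304 = -0.0301747/0.0117304 = -2.5724.

z = -2.5724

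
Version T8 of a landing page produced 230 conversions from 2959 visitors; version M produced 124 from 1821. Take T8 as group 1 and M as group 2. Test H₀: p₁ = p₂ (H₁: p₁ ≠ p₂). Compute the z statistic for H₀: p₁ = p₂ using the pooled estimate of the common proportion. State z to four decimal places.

z = 1.2353

p̂₁ = 230/2959 ≈ 0.0777290, p̂₂ = 124/1821 ≈ 0.0680945.
Pooled p̂ = (230+124)/(2959+1821) = 354/4780 = 0.0740586.
SE = √(p̂(1−p̂)(1/n₁+1/n₂)) = √(0.0740586·0.9259414·0.000887101) = √(6.0832e-05) = 0.0077995.
z = (0.0777290 − 0.0680945)/0.0077995 = 0.0096345/0.0077995 = 1.2353.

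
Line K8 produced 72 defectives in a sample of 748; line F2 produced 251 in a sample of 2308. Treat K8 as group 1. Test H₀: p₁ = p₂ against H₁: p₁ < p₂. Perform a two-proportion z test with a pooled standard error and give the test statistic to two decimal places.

p̂₁ = 72/748 = 0.0963, p̂₂ = 251/2308 = 0.1088.
Pooled p̂ = (72+251)/(748+2308) = 323/3056 = 0.1057.
SE = √(0.0945226 × 0.00177017) = 0.0129.
z = (0.0963 − 0.1088)/0.0129 = -0.0125/0.0129 = -0.97.
p-value = P(Z < -0.966) ≈ 0.1670.

z = -0.97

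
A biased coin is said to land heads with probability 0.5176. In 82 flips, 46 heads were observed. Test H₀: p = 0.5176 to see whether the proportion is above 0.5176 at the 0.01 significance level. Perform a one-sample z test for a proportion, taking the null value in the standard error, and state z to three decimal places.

p̂ = 46/82 ≈ 0.56098.
Under H₀, SE = √(0.5176·0.4824/82) = √(0.003045) = 0.05518.
z = (0.56098 − 0.5176)/0.05518 = 0.04338/0.05518 = 0.786.
p-value = P(Z > 0.786) ≈ 0.2159. With α = 0.01, fail to reject H₀.

z = 0.786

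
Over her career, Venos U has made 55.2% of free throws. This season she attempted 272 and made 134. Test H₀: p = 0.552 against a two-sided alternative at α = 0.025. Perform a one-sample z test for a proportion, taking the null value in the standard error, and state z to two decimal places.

p̂ = 134/272 = 0.4926.
Under H₀, SE = √(0.552·0.448/272) = √(0.000909176) = 0.0302.
z = (0.4926 − 0.552)/0.0302 = -0.0594/0.0302 = -1.97.
p-value = 2·P(Z > 1.968) ≈ 0.0490; since p > α = 0.025, fail to reject H₀.

z = -1.97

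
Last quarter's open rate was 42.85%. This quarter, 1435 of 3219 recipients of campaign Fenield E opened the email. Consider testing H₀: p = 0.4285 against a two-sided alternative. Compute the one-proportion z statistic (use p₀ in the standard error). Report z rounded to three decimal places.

p̂ = 1435/3219 = 0.445791.
Standard error under H₀: √(0.4285×0.5715/3219) = 0.008722.
z = (0.445791 − 0.4285)/0.008722 = 0.017291/0.008722 = 1.982.
p-value = 2·P(Z > 1.982) ≈ 0.0474.

z = 1.982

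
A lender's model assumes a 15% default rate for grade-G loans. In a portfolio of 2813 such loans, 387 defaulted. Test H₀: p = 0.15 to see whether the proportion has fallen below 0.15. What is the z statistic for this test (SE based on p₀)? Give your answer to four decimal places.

p̂ = 387/2813 = 0.137576.
Standard error under H₀: √(0.15×0.85/2813) = 0.006732.
z = (0.137576 − 0.15)/0.006732 = -0.012424/0.006732 = -1.8455.

z = -1.8455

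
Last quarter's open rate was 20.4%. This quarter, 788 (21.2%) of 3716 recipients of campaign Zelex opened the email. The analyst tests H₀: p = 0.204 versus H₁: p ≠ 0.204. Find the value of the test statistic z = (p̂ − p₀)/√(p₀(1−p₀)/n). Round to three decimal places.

p̂ = 788/3716 ≈ 0.21206.
Standard error under H₀: √(0.204×0.796/3716) = 0.00661.
z = (0.21206 − 0.204)/0.00661 = 0.00806/0.00661 = 1.219.

z = 1.219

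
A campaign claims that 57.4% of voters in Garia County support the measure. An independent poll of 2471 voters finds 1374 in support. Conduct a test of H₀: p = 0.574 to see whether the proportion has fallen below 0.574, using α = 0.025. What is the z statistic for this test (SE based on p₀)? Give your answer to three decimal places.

p̂ = 1374/2471 ≈ 0.55605.
SE = √(p₀(1−p₀)/n) = √(0.24452/2471) = 0.00995.
z = (0.55605 − 0.574)/0.00995 = -0.01795/0.00995 = -1.804.
p-value = P(Z < -1.804) ≈ 0.0356. With α = 0.025, fail to reject H₀.

z = -1.804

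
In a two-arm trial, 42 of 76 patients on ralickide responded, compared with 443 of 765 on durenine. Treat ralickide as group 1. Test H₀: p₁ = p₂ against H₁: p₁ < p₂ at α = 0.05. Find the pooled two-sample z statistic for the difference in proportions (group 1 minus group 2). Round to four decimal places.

z = -0.4452

p̂₁ = 42/76 = 0.552632, p̂₂ = 443/765 = 0.579085.
Pooled p̂ = (42+443)/(76+765) = 485/841 = 0.576694.
SE = √(p̂(1−p̂)(1/n₁+1/n₂)) = √(0.576694·0.423306·0.0144651) = √(0.00353119) = 0.059424.
z = (0.552632 − 0.579085)/0.059424 = -0.026453/0.059424 = -0.4452.
p-value = P(Z < -0.445) ≈ 0.3281, so at α = 0.05 we fail to reject H₀.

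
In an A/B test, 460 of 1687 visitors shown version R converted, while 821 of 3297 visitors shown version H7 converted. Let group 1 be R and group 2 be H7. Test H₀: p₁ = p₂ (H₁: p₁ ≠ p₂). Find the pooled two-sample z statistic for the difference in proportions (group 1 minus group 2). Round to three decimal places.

p̂₁ = 460/1687 ≈ 0.27267, p̂₂ = 821/3297 ≈ 0.24901.
Pooled p̂ = (460+821)/(1687+3297) = 1281/4984 = 0.25702.
SE = √(p̂(1−p̂)(1/n₁+1/n₂)) = √(0.25702·0.74298·0.000896074) = √(0.000171116) = 0.01308.
z = (0.27267 − 0.24901)/0.01308 = 0.02366/0.01308 = 1.809.

z = 1.809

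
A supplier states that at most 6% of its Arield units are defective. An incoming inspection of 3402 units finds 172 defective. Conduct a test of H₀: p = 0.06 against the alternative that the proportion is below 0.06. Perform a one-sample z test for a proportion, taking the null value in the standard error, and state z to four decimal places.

p̂ = 172/3402 = 0.050558.
SE = √(p₀(1−p₀)/n) = √(0.0564/3402) = 0.004072.
z = (0.050558 − 0.06)/0.004072 = -0.009442/0.004072 = -2.3188.
p-value = P(Z < -2.319) ≈ 0.0102.

z = -2.3188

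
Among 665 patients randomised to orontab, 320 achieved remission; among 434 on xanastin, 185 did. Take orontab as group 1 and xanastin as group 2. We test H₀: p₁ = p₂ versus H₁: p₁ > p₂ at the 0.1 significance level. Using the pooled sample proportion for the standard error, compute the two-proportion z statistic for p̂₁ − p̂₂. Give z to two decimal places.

p̂₁ = 320/665 = 0.48120, p̂₂ = 185/434 = 0.42627.
Pooled p̂ = (320+185)/(665+434) = 505/1099 = 0.45951.
SE = √(0.24836 × 0.00380791) = 0.03075.
z = (0.48120 − 0.42627)/0.03075 = 0.05493/0.03075 = 1.79.
p-value = P(Z > 1.786) ≈ 0.0370, so at α = 0.1 we reject H₀.

z = 1.79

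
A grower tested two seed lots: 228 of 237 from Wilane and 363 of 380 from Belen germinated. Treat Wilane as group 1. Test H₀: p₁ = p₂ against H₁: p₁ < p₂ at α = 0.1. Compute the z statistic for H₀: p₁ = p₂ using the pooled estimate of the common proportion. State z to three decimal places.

z = 0.407

p̂₁ = 228/237 ≈ 0.96203, p̂₂ = 363/380 ≈ 0.95526.
Pooled p̂ = (228+363)/(237+380) = 591/617 = 0.95786.
SE = √(0.0403637 × 0.00685099) = 0.01663.
z = (0.96203 − 0.95526)/0.01663 = 0.00677/0.01663 = 0.407.
p-value = P(Z < 0.407) ≈ 0.6579; since p > α = 0.1, fail to reject H₀.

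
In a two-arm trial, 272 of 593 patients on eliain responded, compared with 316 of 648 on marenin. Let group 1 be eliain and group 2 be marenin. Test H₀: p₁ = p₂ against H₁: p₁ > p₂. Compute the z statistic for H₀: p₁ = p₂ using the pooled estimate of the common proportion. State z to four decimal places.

z = -1.0209

p̂₁ = 272/593 = 0.458685, p̂₂ = 316/648 = 0.487654.
Pooled p̂ = (272+316)/(593+648) = 588/1241 = 0.473811.
SE = √(p̂(1−p̂)(1/n₁+1/n₂)) = √(0.473811·0.526189·0.00322955) = √(0.000805173) = 0.028376.
z = (0.458685 − 0.487654)/0.028376 = -0.028969/0.028376 = -1.0209.
p-value = P(Z > -1.021) ≈ 0.8464.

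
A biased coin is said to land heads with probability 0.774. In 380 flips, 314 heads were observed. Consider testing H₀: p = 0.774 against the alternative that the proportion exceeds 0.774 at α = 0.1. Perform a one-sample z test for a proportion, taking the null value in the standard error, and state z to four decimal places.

p̂ = 314/380 ≈ 0.826316.
Standard error under H₀: √(0.774×0.226/380) = 0.021455.
z = (0.826316 − 0.774)/0.021455 = 0.052316/0.021455 = 2.4384.
p-value = P(Z > 2.438) ≈ 0.0074. With α = 0.1, reject H₀.

z = 2.4384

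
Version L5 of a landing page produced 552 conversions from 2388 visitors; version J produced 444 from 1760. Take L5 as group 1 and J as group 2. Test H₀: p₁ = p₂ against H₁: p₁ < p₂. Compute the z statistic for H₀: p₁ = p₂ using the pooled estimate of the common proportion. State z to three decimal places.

z = -1.574

p̂₁ = 552/2388 ≈ 0.231156, p̂₂ = 444/1760 ≈ 0.252273.
Pooled p̂ = (552+444)/(2388+1760) = 996/4148 = 0.240116.
SE = √(0.18246 × 0.000986942) = 0.013419.
z = (0.231156 − 0.252273)/0.013419 = -0.021117/0.013419 = -1.574.
p-value = P(Z < -1.574) ≈ 0.0578.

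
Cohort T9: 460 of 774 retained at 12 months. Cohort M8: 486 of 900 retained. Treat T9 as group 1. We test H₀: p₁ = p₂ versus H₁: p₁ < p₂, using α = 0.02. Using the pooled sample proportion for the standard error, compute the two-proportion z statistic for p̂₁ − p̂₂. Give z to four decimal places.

z = 2.2350

p̂₁ = 460/774 = 0.594315, p̂₂ = 486/900 = 0.540000.
Pooled p̂ = (460+486)/(774+900) = 946/1674 = 0.565114.
SE = √(0.24576 × 0.0024031) = 0.024302.
z = (0.594315 − 0.540000)/0.024302 = 0.054315/0.024302 = 2.2350.
p-value = P(Z < 2.235) ≈ 0.9873; since p > α = 0.02, fail to reject H₀.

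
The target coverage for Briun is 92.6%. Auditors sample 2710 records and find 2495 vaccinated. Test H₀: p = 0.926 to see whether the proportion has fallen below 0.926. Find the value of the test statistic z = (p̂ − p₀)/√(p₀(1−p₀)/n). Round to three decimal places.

z = -1.061

p̂ = 2495/2710 = 0.920664.
Under H₀, SE = √(0.926·0.074/2710) = √(2.52856e-05) = 0.005028.
z = (0.920664 − 0.926)/0.005028 = -0.005336/0.005028 = -1.061.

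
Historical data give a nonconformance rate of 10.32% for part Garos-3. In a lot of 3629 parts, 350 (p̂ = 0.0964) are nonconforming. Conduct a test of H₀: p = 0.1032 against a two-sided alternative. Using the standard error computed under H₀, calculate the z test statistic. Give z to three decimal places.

z = -1.338

p̂ = 350/3629 = 0.096445.
SE = √(p₀(1−p₀)/n) = √(0.09255/3629) = 0.005050.
z = (0.096445 − 0.1032)/0.005050 = -0.006755/0.005050 = -1.338.
p-value = 2·P(Z > 1.338) ≈ 0.1810.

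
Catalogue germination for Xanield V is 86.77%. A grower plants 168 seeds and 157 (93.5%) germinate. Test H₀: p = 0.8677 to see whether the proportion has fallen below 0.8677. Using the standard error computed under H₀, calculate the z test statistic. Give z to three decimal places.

p̂ = 157/168 ≈ 0.93452.
Under H₀, SE = √(0.8677·0.1323/168) = √(0.000683314) = 0.02614.
z = (0.93452 − 0.8677)/0.02614 = 0.06682/0.02614 = 2.556.

z = 2.556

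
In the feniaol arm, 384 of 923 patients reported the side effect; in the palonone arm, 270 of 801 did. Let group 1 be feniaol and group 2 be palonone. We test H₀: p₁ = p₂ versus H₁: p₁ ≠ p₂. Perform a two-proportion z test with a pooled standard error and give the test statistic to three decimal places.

z = 3.370

p̂₁ = 384/923 ≈ 0.41603, p̂₂ = 270/801 ≈ 0.33708.
Pooled p̂ = (384+270)/(923+801) = 654/1724 = 0.37935.
SE = √(p̂(1−p̂)(1/n₁+1/n₂)) = √(0.37935·0.62065·0.00233186) = √(0.000549022) = 0.02343.
z = (0.41603 − 0.33708)/0.02343 = 0.07895/0.02343 = 3.370.
p-value = 2·P(Z > 3.370) ≈ 0.0008.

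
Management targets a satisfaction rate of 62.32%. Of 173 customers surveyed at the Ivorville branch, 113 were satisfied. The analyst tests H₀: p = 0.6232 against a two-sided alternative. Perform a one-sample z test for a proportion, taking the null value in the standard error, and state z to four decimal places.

p̂ = 113/173 = 0.653179.
Under H₀, SE = √(0.6232·0.3768/173) = √(0.00135735) = 0.036842.
z = (0.653179 − 0.6232)/0.036842 = 0.029979/0.036842 = 0.8137.
Two-sided p-value ≈ 2·Φ(−0.814) = 0.4158.

z = 0.8137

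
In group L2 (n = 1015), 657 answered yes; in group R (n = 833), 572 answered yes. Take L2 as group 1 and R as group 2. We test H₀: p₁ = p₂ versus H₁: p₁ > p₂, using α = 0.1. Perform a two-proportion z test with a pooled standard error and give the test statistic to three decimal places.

z = -1.785

p̂₁ = 657/1015 = 0.647291, p̂₂ = 572/833 = 0.686675.
Pooled p̂ = (657+572)/(1015+833) = 1229/1848 = 0.665043.
SE = √(0.222761 × 0.0021857) = 0.022066.
z = (0.647291 − 0.686675)/0.022066 = -0.039384/0.022066 = -1.785.
p-value = P(Z > -1.785) ≈ 0.9629. With α = 0.1, fail to reject H₀.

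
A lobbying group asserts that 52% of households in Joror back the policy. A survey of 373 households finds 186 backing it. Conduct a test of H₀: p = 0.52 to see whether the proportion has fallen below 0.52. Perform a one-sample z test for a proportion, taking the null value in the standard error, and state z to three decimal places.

p̂ = 186/373 = 0.49866.
Standard error under H₀: √(0.52×0.48/373) = 0.02587.
z = (0.49866 − 0.52)/0.02587 = -0.02134/0.02587 = -0.825.
p-value = P(Z < -0.825) ≈ 0.2047.

z = -0.825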